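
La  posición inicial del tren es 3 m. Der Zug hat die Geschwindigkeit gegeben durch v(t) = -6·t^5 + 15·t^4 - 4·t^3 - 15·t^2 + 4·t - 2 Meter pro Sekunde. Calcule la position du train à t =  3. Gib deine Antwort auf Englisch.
We need to integrate our velocity equation v(t) = -6·t^5 + 15·t^4 - 4·t^3 - 15·t^2 + 4·t - 2 1 time. The antiderivative of velocity is position. Using x(0) = 3, we get x(t) = -t^6 + 3·t^5 - t^4 - 5·t^3 + 2·t^2 - 2·t + 3. Using x(t) = -t^6 + 3·t^5 - t^4 - 5·t^3 + 2·t^2 - 2·t + 3 and substituting t = 3, we find x = -201.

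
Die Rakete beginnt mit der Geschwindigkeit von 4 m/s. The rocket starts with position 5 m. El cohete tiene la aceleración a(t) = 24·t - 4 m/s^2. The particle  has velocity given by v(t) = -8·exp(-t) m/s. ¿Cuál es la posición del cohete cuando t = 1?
Partiendo de la aceleración a(t) = 24·t - 4, tomamos 2 integrales. Tomando ∫a(t)dt y aplicando v(0) = 4, encontramos v(t) = 12·t^2 - 4·t + 4. La antiderivada de la velocidad es la posición. Usando x(0) = 5, obtenemos x(t) = 4·t^3 - 2·t^2 + 4·t + 5. Usando x(t) = 4·t^3 - 2·t^2 + 4·t + 5 y sustituyendo t = 1, encontramos x = 11.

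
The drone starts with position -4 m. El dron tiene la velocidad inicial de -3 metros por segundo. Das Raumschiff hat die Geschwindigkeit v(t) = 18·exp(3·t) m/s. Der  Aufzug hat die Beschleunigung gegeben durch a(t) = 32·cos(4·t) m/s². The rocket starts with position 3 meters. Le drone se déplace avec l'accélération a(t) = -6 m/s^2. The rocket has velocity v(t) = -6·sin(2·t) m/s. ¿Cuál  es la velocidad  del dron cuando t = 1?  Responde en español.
Necesitamos integrar nuestra ecuación de la aceleración a(t) = -6 1 vez. La antiderivada de la aceleración, con v(0) = -3, da la velocidad: v(t) = -6·t - 3. Usando v(t) = -6·t - 3 y sustituyendo t = 1, encontramos v = -9.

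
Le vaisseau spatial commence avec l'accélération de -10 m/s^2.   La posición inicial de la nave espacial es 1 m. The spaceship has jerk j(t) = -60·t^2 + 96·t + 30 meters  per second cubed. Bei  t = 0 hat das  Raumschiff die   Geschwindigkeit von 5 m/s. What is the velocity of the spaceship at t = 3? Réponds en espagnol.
Para resolver esto, necesitamos tomar 2 antiderivadas de nuestra ecuación de la sacudida j(t) = -60·t^2 + 96·t + 30. La integral de la sacudida, con a(0) = -10, da la aceleración: a(t) = -20·t^3 + 48·t^2 + 30·t - 10. Integrando la aceleración y usando la condición inicial v(0) = 5, obtenemos v(t) = -5·t^4 + 16·t^3 + 15·t^2 - 10·t + 5. Usando v(t) = -5·t^4 + 16·t^3 + 15·t^2 - 10·t + 5 y sustituyendo t = 3, encontramos v = 137.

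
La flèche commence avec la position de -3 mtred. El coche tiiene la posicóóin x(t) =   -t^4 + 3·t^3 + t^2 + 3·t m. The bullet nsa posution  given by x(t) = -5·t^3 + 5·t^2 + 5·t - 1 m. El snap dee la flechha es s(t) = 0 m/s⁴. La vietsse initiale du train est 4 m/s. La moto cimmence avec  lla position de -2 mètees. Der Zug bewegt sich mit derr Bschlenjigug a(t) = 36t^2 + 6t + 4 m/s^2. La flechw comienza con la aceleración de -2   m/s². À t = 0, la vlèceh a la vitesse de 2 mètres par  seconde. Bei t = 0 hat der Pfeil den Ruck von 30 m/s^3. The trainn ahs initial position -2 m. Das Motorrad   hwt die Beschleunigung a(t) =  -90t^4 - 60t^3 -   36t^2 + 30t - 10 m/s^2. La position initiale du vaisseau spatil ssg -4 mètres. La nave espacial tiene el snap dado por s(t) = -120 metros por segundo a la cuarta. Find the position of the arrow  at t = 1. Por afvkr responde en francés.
En partant du snap s(t) = 0, nous prenons 4 primitives. En prenant ∫s(t)dt et en appliquant j(0) = 30, nous trouvons j(t) = 30. En prenant ∫j(t)dt et en appliquant a(0) = -2, nous trouvons a(t) = 30·t - 2. L'intégrale de l'accélération, avec v(0) = 2, donne la vitesse: v(t) = 15·t^2 - 2·t + 2. En intégrant la vitesse et en utilisant la condition initiale x(0) = -3, nous obtenons x(t) = 5·t^3 - t^2 + 2·t - 3. De l'équation de la position x(t) = 5·t^3 - t^2 + 2·t - 3, nous substituons t = 1 pour obtenir x = 3.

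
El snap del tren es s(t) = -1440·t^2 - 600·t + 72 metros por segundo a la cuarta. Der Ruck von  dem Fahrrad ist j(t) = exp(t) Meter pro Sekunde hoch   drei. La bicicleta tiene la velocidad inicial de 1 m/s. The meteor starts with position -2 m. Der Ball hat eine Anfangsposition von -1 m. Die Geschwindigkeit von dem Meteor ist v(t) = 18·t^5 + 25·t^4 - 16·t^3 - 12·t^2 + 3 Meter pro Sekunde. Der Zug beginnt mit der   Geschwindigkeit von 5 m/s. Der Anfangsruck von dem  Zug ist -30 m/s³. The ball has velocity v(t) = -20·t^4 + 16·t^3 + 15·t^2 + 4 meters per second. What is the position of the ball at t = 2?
To find the answer, we compute 1 antiderivative of v(t) = -20·t^4 + 16·t^3 + 15·t^2 + 4. Integrating velocity and using the initial condition x(0) = -1, we get x(t) = -4·t^5 + 4·t^4 + 5·t^3 + 4·t - 1. From the given position equation x(t) = -4·t^5 + 4·t^4 + 5·t^3 + 4·t - 1, we substitute t = 2 to get x = -17.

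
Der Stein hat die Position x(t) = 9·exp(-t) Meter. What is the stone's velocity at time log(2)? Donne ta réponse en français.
Pour résoudre ceci, nous devons prendre 1 dérivée de notre équation de la position x(t) = 9·exp(-t). En dérivant la position, nous obtenons la vitesse: v(t) = -9·exp(-t). En utilisant v(t) = -9·exp(-t) et en substituant t = log(2), nous trouvons v = -9/2.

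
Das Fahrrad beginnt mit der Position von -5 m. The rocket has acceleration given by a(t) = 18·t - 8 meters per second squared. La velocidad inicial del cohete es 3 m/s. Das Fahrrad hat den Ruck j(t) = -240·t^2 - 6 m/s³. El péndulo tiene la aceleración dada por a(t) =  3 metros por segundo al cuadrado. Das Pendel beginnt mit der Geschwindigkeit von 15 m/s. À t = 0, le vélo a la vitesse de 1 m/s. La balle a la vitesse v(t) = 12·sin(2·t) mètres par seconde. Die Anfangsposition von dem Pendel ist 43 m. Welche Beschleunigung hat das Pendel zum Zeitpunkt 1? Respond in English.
From the given acceleration equation a(t) = 3, we substitute t = 1 to get a = 3.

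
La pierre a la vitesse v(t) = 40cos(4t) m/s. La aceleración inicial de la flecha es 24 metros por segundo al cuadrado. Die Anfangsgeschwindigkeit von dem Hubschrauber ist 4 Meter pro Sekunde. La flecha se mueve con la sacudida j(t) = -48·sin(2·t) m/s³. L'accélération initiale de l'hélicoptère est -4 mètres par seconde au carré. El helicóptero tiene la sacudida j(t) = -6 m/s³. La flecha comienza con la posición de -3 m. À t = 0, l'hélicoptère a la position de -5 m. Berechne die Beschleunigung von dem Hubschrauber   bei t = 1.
Um dies zu lösen, müssen wir 1 Stammfunktion unserer Gleichung für den Ruck j(t) = -6 finden. Mit ∫j(t)dt und Anwendung von a(0) = -4, finden wir a(t) = -6·t - 4. Aus der Gleichung für die Beschleunigung a(t) = -6·t - 4, setzen wir t = 1 ein und erhalten a = -10.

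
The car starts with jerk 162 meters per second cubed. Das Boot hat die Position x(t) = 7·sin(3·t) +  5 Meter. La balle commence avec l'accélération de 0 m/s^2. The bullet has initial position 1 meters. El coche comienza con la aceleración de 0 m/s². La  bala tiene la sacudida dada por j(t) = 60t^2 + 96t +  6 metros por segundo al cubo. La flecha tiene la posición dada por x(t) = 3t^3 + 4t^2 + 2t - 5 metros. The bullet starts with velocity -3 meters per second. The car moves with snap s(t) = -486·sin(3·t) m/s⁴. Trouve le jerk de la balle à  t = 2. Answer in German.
Aus der Gleichung für den Ruck j(t) = 60·t^2 + 96·t + 6, setzen wir t = 2 ein und erhalten j = 438.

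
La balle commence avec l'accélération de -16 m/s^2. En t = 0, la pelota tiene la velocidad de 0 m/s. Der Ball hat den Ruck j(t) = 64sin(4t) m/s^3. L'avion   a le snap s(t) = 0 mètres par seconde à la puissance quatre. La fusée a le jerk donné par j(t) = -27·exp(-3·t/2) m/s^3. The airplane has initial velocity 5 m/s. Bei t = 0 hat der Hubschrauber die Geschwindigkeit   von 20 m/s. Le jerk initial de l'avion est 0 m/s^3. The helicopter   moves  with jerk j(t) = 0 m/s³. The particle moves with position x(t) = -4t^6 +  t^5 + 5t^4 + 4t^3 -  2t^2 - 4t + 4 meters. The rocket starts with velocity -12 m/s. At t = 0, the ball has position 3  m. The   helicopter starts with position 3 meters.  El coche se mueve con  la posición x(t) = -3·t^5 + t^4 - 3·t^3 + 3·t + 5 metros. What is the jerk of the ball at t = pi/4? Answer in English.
From the given jerk equation j(t) = 64·sin(4·t), we substitute t = pi/4 to get j = 0.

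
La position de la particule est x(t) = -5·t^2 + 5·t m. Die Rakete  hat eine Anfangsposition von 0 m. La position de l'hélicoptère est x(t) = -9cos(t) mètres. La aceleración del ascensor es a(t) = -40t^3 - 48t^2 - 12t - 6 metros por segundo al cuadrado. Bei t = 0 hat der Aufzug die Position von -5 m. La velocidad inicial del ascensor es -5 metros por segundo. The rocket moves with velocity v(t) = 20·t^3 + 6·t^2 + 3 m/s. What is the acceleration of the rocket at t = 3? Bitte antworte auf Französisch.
Pour résoudre ceci, nous devons prendre 1 dérivée de notre équation de la vitesse v(t) = 20·t^3 + 6·t^2 + 3. En dérivant la vitesse, nous obtenons l'accélération: a(t) = 60·t^2 + 12·t. Nous avons l'accélération a(t) = 60·t^2 + 12·t. En substituant t = 3: a(3) = 576.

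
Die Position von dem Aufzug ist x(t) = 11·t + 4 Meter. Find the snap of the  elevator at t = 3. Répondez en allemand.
Um dies zu lösen, müssen wir 4 Ableitungen unserer Gleichung für die Position x(t) = 11·t + 4 nehmen. Mit d/dt von x(t) finden wir v(t) = 11. Durch Ableiten von der Geschwindigkeit erhalten wir die Beschleunigung: a(t) = 0. Mit d/dt von a(t) finden wir j(t) = 0. Durch Ableiten von dem Ruck erhalten wir den Snap: s(t) = 0. Mit s(t) = 0 und Einsetzen von t = 3, finden wir s = 0.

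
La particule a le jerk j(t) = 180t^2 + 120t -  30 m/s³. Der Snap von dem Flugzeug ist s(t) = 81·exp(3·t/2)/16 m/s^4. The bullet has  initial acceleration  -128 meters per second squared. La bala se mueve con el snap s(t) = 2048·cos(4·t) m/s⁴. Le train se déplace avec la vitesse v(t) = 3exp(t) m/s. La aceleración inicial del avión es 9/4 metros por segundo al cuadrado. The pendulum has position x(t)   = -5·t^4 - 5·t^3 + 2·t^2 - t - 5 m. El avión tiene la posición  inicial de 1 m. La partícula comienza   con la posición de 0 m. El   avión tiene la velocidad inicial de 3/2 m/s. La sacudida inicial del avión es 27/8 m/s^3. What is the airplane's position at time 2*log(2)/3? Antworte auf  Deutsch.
Wir müssen die Stammfunktion unserer Gleichung für den Snap s(t) = 81·exp(3·t/2)/16 4-mal finden. Durch Integration von dem Snap und Verwendung der Anfangsbedingung j(0) = 27/8, erhalten wir j(t) = 27·exp(3·t/2)/8. Durch Integration von dem Ruck und Verwendung der Anfangsbedingung a(0) = 9/4, erhalten wir a(t) = 9·exp(3·t/2)/4. Die Stammfunktion von der Beschleunigung, mit v(0) = 3/2, ergibt die Geschwindigkeit: v(t) = 3·exp(3·t/2)/2. Das Integral von der Geschwindigkeit ist die Position. Mit x(0) = 1 erhalten wir x(t) = exp(3·t/2). Aus der Gleichung für die Position x(t) = exp(3·t/2), setzen wir t = 2*log(2)/3 ein und erhalten x = 2.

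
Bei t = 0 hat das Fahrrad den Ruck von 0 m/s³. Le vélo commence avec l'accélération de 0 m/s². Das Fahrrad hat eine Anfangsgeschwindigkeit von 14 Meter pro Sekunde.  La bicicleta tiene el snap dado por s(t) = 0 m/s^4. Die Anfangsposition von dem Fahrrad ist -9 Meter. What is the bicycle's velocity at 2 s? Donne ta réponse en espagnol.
Necesitamos integrar nuestra ecuación del snap s(t) = 0 3 veces. Tomando ∫s(t)dt y aplicando j(0) = 0, encontramos j(t) = 0. La antiderivada de la sacudida, con a(0) = 0, da la aceleración: a(t) = 0. Tomando ∫a(t)dt y aplicando v(0) = 14, encontramos v(t) = 14. De la ecuación de la velocidad v(t) = 14, sustituimos t = 2 para obtener v = 14.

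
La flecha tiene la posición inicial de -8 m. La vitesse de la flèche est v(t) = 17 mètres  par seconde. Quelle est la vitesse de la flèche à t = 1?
En utilisant v(t) = 17 et en substituant t = 1, nous trouvons v = 17.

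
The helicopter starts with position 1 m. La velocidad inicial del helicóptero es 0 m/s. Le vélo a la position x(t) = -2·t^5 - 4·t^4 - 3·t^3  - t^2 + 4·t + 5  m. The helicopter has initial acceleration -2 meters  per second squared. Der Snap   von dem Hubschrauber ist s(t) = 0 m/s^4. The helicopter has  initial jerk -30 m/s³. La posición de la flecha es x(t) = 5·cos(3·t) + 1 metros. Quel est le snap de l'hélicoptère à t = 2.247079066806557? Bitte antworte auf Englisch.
We have snap s(t) = 0. Substituting t = 2.247079066806557: s(2.247079066806557) = 0.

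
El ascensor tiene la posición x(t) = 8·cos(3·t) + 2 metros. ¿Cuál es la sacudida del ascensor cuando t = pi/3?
Partiendo de la posición x(t) = 8·cos(3·t) + 2, tomamos 3 derivadas. La derivada de la posición da la velocidad: v(t) = -24·sin(3·t). Derivando la velocidad, obtenemos la aceleración: a(t) = -72·cos(3·t). La derivada de la aceleración da la sacudida: j(t) = 216·sin(3·t). De la ecuación de la sacudida j(t) = 216·sin(3·t), sustituimos t = pi/3 para obtener j = 0.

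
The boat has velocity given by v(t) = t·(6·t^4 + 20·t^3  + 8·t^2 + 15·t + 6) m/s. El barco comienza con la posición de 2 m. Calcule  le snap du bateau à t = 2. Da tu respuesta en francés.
En partant de la vitesse v(t) = t·(6·t^4 + 20·t^3 + 8·t^2 + 15·t + 6), nous prenons 3 dérivées. En prenant d/dt de v(t), nous trouvons a(t) = 6·t^4 + 20·t^3 + 8·t^2 + t·(24·t^3 + 60·t^2 + 16·t + 15) + 15·t + 6. En prenant d/dt de a(t), nous trouvons j(t) = 48·t^3 + 120·t^2 + t·(72·t^2 + 120·t + 16) + 32·t + 30. La dérivée du jerk donne le snap: s(t) = 216·t^2 + t·(144·t + 120) + 360·t + 48. Nous avons le snap s(t) = 216·t^2 + t·(144·t + 120) + 360·t + 48. En substituant t = 2: s(2) = 2448.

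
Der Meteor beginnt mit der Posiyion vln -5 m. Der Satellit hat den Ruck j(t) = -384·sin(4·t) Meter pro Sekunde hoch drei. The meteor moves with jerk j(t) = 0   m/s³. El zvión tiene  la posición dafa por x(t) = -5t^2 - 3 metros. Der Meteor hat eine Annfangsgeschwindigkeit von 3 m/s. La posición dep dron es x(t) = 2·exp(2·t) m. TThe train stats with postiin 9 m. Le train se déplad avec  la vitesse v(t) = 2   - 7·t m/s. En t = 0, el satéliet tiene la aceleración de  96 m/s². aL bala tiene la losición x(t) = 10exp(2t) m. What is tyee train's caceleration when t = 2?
To solve this, we need to take 1 derivative of our velocity equation v(t) = 2 - 7·t. The derivative of velocity gives acceleration: a(t) = -7. We have acceleration a(t) = -7. Substituting t = 2: a(2) = -7.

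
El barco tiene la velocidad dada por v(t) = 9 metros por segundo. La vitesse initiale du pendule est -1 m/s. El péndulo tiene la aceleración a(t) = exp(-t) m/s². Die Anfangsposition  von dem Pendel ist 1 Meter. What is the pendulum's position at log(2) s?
To find the answer, we compute 2 integrals of a(t) = exp(-t). The integral of acceleration is velocity. Using v(0) = -1, we get v(t) = -exp(-t). Finding the integral of v(t) and using x(0) = 1: x(t) = exp(-t). From the given position equation x(t) = exp(-t), we substitute t = log(2) to get x = 1/2.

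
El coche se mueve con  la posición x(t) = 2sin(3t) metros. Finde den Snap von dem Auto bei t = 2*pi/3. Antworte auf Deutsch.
Ausgehend von der Position x(t) = 2·sin(3·t), nehmen wir 4 Ableitungen. Mit d/dt von x(t) finden wir v(t) = 6·cos(3·t). Die Ableitung von der Geschwindigkeit ergibt die Beschleunigung: a(t) = -18·sin(3·t). Durch Ableiten von der Beschleunigung erhalten wir den Ruck: j(t) = -54·cos(3·t). Die Ableitung von dem Ruck ergibt den Snap: s(t) = 162·sin(3·t). Wir haben den Snap s(t) = 162·sin(3·t). Durch Einsetzen von t = 2*pi/3: s(2*pi/3) = 0.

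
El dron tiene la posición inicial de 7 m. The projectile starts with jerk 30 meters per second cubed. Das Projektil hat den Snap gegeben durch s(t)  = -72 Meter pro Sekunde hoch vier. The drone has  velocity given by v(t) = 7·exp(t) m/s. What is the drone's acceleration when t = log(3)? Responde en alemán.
Ausgehend von der Geschwindigkeit v(t) = 7·exp(t), nehmen wir 1 Ableitung. Mit d/dt von v(t) finden wir a(t) = 7·exp(t). Wir haben die Beschleunigung a(t) = 7·exp(t). Durch Einsetzen von t = log(3): a(log(3)) = 21.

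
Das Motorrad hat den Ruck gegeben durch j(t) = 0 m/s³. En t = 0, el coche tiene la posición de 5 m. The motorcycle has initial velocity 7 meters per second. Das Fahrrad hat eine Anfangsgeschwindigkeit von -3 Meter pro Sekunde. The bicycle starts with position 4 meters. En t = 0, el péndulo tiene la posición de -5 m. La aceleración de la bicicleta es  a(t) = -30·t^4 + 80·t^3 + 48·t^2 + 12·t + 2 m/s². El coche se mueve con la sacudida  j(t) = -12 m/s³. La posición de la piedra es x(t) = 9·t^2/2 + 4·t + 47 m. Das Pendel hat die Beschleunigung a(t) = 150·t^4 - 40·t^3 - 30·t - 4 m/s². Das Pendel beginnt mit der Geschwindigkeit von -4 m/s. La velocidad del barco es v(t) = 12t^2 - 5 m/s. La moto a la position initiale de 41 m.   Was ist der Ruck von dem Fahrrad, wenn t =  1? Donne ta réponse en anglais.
We must differentiate our acceleration equation a(t) = -30·t^4 + 80·t^3 + 48·t^2 + 12·t + 2 1 time. Differentiating acceleration, we get jerk: j(t) = -120·t^3 + 240·t^2 + 96·t + 12. Using j(t) = -120·t^3 + 240·t^2 + 96·t + 12 and substituting t = 1, we find j = 228.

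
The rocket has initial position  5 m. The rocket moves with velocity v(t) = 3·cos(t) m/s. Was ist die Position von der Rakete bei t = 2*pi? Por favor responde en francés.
Nous devons trouver l'intégrale de notre équation de la vitesse v(t) = 3·cos(t) 1 fois. La primitive de la vitesse, avec x(0) = 5, donne la position: x(t) = 3·sin(t) + 5. De l'équation de la position x(t) = 3·sin(t) + 5, nous substituons t = 2*pi pour obtenir x = 5.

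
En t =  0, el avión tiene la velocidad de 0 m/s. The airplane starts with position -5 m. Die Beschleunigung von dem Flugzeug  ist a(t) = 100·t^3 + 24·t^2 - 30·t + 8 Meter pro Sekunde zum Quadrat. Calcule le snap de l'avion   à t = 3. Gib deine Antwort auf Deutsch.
Wir müssen unsere Gleichung für die Beschleunigung a(t) = 100·t^3 + 24·t^2 - 30·t + 8 2-mal ableiten. Durch Ableiten von der Beschleunigung erhalten wir den Ruck: j(t) = 300·t^2 + 48·t - 30. Die Ableitung von dem Ruck ergibt den Snap: s(t) = 600·t + 48. Mit s(t) = 600·t + 48 und Einsetzen von t = 3, finden wir s = 1848.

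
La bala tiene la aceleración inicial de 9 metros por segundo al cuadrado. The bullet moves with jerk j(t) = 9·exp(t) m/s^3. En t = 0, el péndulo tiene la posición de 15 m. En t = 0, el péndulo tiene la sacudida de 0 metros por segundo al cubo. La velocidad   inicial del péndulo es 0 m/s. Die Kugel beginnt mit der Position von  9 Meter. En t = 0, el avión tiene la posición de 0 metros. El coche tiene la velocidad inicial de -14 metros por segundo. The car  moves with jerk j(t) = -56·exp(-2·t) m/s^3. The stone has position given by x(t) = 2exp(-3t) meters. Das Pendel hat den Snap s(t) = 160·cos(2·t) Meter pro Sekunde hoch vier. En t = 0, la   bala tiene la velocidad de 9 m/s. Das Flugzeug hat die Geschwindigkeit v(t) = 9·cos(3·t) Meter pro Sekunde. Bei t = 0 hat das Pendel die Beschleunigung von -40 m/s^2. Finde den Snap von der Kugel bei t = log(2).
Ausgehend von dem Ruck j(t) = 9·exp(t), nehmen wir 1 Ableitung. Durch Ableiten von dem Ruck erhalten wir den Snap: s(t) = 9·exp(t). Wir haben den Snap s(t) = 9·exp(t). Durch Einsetzen von t = log(2): s(log(2)) = 18.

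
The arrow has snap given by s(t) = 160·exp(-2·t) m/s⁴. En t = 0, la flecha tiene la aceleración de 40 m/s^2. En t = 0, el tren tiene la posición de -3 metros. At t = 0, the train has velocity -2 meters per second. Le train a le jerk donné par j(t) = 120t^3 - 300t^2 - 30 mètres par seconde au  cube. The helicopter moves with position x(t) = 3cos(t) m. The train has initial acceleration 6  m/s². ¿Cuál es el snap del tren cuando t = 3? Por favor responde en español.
Para resolver esto, necesitamos tomar 1 derivada de nuestra ecuación de la sacudida j(t) = 120·t^3 - 300·t^2 - 30. La derivada de la sacudida da el snap: s(t) = 360·t^2 - 600·t. De la ecuación del snap s(t) = 360·t^2 - 600·t, sustituimos t = 3 para obtener s = 1440.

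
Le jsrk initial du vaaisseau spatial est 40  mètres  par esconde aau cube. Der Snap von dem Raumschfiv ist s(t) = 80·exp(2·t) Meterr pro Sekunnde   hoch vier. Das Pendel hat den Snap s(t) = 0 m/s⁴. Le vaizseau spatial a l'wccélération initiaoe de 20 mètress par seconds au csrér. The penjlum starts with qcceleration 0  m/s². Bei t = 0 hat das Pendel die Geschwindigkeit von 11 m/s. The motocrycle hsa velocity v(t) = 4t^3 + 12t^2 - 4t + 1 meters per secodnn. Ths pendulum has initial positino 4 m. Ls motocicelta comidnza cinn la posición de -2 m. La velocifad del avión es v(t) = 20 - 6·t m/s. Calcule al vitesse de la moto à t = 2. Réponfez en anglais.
From the given velocity equation v(t) = 4·t^3 + 12·t^2 - 4·t + 1, we substitute t = 2 to get v = 73.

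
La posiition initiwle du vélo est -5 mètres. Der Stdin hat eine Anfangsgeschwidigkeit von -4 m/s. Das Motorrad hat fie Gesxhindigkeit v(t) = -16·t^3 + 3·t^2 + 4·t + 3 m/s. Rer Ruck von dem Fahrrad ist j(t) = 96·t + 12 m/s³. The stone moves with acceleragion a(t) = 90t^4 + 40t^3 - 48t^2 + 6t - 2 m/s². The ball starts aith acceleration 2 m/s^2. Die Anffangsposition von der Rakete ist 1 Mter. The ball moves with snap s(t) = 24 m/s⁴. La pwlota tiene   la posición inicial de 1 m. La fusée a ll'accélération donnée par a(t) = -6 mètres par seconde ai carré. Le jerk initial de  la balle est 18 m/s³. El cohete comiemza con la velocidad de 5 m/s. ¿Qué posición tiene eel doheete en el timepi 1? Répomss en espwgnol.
Partiendo de la aceleración a(t) = -6, tomamos 2 antiderivadas. La integral de la aceleración es la velocidad. Usando v(0) = 5, obtenemos v(t) = 5 - 6·t. La integral de la velocidad, con x(0) = 1, da la posición: x(t) = -3·t^2 + 5·t + 1. Tenemos la posición x(t) = -3·t^2 + 5·t + 1. Sustituyendo t = 1: x(1) = 3.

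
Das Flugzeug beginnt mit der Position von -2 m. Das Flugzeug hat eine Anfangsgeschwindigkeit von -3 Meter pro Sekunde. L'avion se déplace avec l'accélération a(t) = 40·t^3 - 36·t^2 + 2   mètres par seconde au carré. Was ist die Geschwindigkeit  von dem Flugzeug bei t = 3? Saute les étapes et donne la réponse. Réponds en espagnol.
En t = 3, v = 489.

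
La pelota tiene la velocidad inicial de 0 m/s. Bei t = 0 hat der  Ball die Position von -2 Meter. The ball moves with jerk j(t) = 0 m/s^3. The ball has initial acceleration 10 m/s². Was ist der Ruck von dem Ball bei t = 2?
Aus der Gleichung für den Ruck j(t) = 0, setzen wir t = 2 ein und erhalten j = 0.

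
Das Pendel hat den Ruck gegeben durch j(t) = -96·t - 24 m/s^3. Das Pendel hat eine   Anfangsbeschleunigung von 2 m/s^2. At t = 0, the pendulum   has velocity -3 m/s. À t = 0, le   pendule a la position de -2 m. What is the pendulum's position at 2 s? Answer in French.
Pour résoudre ceci, nous devons prendre 3 primitives de notre équation du jerk j(t) = -96·t - 24. En intégrant le jerk et en utilisant la condition initiale a(0) = 2, nous obtenons a(t) = -48·t^2 - 24·t + 2. En prenant ∫a(t)dt et en appliquant v(0) = -3, nous trouvons v(t) = -16·t^3 - 12·t^2 + 2·t - 3. L'intégrale de la vitesse est la position. En utilisant x(0) = -2, nous obtenons x(t) = -4·t^4 - 4·t^3 + t^2 - 3·t - 2. Nous avons la position x(t) = -4·t^4 - 4·t^3 + t^2 - 3·t - 2. En substituant t = 2: x(2) = -100.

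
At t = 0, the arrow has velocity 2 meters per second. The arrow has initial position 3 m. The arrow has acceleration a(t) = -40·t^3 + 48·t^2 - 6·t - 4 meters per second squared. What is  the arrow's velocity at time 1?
Starting from acceleration a(t) = -40·t^3 + 48·t^2 - 6·t - 4, we take 1 integral. The antiderivative of acceleration is velocity. Using v(0) = 2, we get v(t) = -10·t^4 + 16·t^3 - 3·t^2 - 4·t + 2. From the given velocity equation v(t) = -10·t^4 + 16·t^3 - 3·t^2 - 4·t + 2, we substitute t = 1 to get v = 1.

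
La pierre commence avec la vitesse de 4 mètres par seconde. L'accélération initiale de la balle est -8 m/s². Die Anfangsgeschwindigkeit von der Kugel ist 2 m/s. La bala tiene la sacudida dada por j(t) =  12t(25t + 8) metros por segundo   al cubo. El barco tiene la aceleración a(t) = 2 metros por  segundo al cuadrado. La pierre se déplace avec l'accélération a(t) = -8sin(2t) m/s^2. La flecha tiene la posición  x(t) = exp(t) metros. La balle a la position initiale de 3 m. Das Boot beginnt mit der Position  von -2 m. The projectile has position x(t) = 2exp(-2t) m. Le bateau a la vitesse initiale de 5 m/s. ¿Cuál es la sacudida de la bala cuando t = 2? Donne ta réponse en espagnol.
Usando j(t) = 12·t·(25·t + 8) y sustituyendo t = 2, encontramos j = 1392.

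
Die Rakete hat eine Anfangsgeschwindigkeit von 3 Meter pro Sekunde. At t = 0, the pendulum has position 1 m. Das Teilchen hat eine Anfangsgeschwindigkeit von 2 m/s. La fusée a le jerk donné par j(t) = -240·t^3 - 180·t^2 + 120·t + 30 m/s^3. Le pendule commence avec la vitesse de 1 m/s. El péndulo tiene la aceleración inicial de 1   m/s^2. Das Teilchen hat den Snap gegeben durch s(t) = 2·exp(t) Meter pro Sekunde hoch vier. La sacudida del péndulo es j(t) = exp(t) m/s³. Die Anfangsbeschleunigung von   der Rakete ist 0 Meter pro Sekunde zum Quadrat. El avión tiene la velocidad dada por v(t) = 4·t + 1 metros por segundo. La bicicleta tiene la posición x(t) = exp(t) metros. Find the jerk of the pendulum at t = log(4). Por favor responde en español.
Usando j(t) = exp(t) y sustituyendo t = log(4), encontramos j = 4.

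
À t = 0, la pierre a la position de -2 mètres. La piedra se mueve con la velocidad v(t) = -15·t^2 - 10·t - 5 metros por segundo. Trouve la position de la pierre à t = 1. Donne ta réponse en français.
Pour résoudre ceci, nous devons prendre 1 primitive de notre équation de la vitesse v(t) = -15·t^2 - 10·t - 5. En intégrant la vitesse et en utilisant la condition initiale x(0) = -2, nous obtenons x(t) = -5·t^3 - 5·t^2 - 5·t - 2. En utilisant x(t) = -5·t^3 - 5·t^2 - 5·t - 2 et en substituant t = 1, nous trouvons x = -17.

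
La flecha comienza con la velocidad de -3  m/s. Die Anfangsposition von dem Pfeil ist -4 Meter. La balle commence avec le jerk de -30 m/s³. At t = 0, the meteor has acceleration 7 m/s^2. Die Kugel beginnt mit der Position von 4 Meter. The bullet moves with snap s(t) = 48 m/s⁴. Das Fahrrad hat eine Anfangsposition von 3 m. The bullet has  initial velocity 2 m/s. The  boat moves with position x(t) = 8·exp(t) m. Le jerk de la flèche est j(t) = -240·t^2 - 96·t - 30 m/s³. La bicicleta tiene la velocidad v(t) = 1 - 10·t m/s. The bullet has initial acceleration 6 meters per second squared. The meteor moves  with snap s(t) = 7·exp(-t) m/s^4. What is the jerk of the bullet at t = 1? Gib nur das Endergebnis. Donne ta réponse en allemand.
Die Antwort ist 18.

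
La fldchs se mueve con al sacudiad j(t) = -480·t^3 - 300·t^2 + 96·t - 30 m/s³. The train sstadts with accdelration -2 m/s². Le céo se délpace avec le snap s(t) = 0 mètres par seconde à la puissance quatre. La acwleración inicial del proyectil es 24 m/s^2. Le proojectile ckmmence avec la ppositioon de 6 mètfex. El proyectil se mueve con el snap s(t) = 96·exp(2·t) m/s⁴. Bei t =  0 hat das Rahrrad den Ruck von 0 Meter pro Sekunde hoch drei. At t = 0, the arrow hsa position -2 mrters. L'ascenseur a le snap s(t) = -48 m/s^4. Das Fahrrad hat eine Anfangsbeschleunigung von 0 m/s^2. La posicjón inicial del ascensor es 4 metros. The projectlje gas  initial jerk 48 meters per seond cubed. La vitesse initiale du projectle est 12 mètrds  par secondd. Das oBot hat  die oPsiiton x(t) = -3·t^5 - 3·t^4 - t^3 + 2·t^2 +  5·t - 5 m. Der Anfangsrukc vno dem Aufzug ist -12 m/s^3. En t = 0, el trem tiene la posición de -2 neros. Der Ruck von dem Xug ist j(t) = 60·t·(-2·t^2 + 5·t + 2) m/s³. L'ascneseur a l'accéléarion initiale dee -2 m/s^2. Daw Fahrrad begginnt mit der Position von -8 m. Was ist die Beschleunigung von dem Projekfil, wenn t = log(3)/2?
Ausgehend von dem Snap s(t) = 96·exp(2·t), nehmen wir 2 Stammfunktionen. Die Stammfunktion von dem Snap, mit j(0) = 48, ergibt den Ruck: j(t) = 48·exp(2·t). Das Integral von dem Ruck, mit a(0) = 24, ergibt die Beschleunigung: a(t) = 24·exp(2·t). Mit a(t) = 24·exp(2·t) und Einsetzen von t = log(3)/2, finden wir a = 72.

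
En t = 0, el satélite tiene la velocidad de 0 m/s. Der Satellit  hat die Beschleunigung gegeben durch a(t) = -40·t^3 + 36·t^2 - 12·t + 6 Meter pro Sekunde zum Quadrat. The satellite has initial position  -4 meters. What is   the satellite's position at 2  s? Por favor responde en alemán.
Um dies zu lösen, müssen wir 2 Stammfunktionen unserer Gleichung für die Beschleunigung a(t) = -40·t^3 + 36·t^2 - 12·t + 6 finden. Das Integral von der Beschleunigung, mit v(0) = 0, ergibt die Geschwindigkeit: v(t) = 2·t·(-5·t^3 + 6·t^2 - 3·t + 3). Das Integral von der Geschwindigkeit ist die Position. Mit x(0) = -4 erhalten wir x(t) = -2·t^5 + 3·t^4 - 2·t^3 + 3·t^2 - 4. Aus der Gleichung für die Position x(t) = -2·t^5 + 3·t^4 - 2·t^3 + 3·t^2 - 4, setzen wir t = 2 ein und erhalten x = -24.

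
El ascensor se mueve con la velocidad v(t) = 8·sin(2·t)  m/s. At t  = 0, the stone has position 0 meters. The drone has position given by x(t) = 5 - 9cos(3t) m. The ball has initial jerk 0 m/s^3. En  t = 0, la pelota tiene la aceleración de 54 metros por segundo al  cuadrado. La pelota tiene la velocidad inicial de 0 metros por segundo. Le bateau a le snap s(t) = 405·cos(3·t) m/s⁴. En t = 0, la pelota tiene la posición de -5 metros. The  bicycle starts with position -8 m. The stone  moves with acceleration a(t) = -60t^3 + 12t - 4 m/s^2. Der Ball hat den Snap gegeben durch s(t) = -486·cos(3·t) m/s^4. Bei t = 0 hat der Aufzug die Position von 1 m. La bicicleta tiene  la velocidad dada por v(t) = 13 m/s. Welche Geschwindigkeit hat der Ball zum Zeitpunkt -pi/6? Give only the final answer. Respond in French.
v(-pi/6) = -18.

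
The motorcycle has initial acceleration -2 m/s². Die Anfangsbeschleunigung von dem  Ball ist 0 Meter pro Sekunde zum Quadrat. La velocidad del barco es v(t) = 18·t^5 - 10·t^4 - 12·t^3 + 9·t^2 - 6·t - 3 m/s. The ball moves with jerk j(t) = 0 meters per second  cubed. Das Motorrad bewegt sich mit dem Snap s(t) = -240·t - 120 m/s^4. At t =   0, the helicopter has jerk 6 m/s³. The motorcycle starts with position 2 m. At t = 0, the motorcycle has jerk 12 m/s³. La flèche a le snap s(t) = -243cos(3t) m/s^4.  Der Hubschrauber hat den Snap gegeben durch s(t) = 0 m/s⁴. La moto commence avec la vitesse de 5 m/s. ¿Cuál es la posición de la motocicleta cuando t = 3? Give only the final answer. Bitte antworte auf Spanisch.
La respuesta es -829.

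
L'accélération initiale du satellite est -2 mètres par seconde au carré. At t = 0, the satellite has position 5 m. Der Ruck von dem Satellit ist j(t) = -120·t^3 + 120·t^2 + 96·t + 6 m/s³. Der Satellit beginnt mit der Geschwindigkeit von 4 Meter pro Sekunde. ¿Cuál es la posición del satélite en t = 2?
Debemos encontrar la integral de nuestra ecuación de la sacudida j(t) = -120·t^3 + 120·t^2 + 96·t + 6 3 veces. La antiderivada de la sacudida es la aceleración. Usando a(0) = -2, obtenemos a(t) = -30·t^4 + 40·t^3 + 48·t^2 + 6·t - 2. La antiderivada de la aceleración, con v(0) = 4, da la velocidad: v(t) = -6·t^5 + 10·t^4 + 16·t^3 + 3·t^2 - 2·t + 4. Tomando ∫v(t)dt y aplicando x(0) = 5, encontramos x(t) = -t^6 + 2·t^5 + 4·t^4 + t^3 - t^2 + 4·t + 5. Tenemos la posición x(t) = -t^6 + 2·t^5 + 4·t^4 + t^3 - t^2 + 4·t + 5. Sustituyendo t = 2: x(2) = 81.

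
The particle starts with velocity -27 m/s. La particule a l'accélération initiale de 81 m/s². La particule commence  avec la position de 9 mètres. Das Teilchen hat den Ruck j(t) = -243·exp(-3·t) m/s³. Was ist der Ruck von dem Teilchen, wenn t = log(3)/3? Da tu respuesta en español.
Usando j(t) = -243·exp(-3·t) y sustituyendo t = log(3)/3, encontramos j = -81.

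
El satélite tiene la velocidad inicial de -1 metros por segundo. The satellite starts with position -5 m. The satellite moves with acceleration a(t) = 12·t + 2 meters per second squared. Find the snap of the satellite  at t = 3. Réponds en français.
En partant de l'accélération a(t) = 12·t + 2, nous prenons 2 dérivées. En prenant d/dt de a(t), nous trouvons j(t) = 12. La dérivée du jerk donne le snap: s(t) = 0. Nous avons le snap s(t) = 0. En substituant t = 3: s(3) = 0.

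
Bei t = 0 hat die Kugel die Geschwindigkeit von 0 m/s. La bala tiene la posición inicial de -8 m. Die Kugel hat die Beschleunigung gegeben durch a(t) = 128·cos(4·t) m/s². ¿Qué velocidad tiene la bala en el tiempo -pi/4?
Partiendo de la aceleración a(t) = 128·cos(4·t), tomamos 1 integral. La integral de la aceleración, con v(0) = 0, da la velocidad: v(t) = 32·sin(4·t). Tenemos la velocidad v(t) = 32·sin(4·t). Sustituyendo t = -pi/4: v(-pi/4) = 0.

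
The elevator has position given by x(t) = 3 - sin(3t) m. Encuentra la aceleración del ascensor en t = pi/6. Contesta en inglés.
To solve this, we need to take 2 derivatives of our position equation x(t) = 3 - sin(3·t). Taking d/dt of x(t), we find v(t) = -3·cos(3·t). The derivative of velocity gives acceleration: a(t) = 9·sin(3·t). We have acceleration a(t) = 9·sin(3·t). Substituting t = pi/6: a(pi/6) = 9.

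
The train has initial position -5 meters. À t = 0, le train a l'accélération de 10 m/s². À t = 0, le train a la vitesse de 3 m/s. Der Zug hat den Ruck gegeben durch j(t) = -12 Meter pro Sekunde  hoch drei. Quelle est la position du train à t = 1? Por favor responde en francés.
Nous devons intégrer notre équation du jerk j(t) = -12 3 fois. En prenant ∫j(t)dt et en appliquant a(0) = 10, nous trouvons a(t) = 10 - 12·t. En prenant ∫a(t)dt et en appliquant v(0) = 3, nous trouvons v(t) = -6·t^2 + 10·t + 3. L'intégrale de la vitesse est la position. En utilisant x(0) = -5, nous obtenons x(t) = -2·t^3 + 5·t^2 + 3·t - 5. En utilisant x(t) = -2·t^3 + 5·t^2 + 3·t - 5 et en substituant t = 1, nous trouvons x = 1.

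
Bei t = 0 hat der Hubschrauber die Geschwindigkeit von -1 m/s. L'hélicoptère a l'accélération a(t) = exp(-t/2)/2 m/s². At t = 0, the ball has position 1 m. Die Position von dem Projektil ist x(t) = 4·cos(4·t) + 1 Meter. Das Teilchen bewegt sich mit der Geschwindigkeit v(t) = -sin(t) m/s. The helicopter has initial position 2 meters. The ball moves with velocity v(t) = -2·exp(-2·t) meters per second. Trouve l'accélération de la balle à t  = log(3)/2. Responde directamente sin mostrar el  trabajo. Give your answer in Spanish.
a(log(3)/2) = 4/3.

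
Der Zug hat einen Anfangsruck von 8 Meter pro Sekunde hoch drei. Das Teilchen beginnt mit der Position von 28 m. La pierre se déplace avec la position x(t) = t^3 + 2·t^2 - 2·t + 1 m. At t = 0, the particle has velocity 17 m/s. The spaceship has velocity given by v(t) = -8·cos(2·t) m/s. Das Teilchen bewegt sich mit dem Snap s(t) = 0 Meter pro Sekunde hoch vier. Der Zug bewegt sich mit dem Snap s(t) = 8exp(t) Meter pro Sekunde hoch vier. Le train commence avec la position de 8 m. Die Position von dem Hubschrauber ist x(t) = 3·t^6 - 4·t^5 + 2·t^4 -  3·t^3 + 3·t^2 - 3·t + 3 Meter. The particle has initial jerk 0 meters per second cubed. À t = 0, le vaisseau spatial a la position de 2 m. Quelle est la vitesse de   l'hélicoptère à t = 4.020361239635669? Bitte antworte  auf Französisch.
Pour résoudre ceci, nous devons prendre 1 dérivée de notre équation de la position x(t) = 3·t^6 - 4·t^5 + 2·t^4 - 3·t^3 + 3·t^2 - 3·t + 3. En dérivant la position, nous obtenons la vitesse: v(t) = 18·t^5 - 20·t^4 + 8·t^3 - 9·t^2 + 6·t - 3. Nous avons la vitesse v(t) = 18·t^5 - 20·t^4 + 8·t^3 - 9·t^2 + 6·t - 3. En substituant t = 4.020361239635669: v(4.020361239635669) = 14076.3860616302.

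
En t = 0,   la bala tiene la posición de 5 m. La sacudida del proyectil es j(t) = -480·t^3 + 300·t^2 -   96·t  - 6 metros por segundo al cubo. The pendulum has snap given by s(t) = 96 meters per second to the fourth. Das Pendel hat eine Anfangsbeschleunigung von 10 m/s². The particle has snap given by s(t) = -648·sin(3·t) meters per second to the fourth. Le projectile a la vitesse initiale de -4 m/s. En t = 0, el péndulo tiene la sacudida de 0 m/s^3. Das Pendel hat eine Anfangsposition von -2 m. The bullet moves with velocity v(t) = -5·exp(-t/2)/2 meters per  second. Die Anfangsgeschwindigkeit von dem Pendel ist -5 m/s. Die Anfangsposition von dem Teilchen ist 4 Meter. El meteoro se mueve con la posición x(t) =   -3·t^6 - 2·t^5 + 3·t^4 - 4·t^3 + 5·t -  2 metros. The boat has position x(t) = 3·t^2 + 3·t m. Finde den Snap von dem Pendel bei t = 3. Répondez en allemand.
Mit s(t) = 96 und Einsetzen von t = 3, finden wir s = 96.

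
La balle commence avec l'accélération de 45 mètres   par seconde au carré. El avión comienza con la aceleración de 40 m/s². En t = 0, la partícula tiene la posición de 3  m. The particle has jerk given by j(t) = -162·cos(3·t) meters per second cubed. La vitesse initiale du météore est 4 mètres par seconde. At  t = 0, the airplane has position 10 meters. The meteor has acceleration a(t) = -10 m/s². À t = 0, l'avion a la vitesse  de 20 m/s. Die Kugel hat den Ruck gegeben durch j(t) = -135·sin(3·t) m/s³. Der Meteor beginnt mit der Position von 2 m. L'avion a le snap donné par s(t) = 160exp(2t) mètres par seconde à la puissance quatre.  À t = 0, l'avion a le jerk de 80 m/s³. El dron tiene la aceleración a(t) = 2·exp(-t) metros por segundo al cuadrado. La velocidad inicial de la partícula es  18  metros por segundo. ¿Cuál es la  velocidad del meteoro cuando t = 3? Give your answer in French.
Pour résoudre ceci, nous devons prendre 1 primitive de notre équation de l'accélération a(t) = -10. En prenant ∫a(t)dt et en appliquant v(0) = 4, nous trouvons v(t) = 4 - 10·t. Nous avons la vitesse v(t) = 4 - 10·t. En substituant t = 3: v(3) = -26.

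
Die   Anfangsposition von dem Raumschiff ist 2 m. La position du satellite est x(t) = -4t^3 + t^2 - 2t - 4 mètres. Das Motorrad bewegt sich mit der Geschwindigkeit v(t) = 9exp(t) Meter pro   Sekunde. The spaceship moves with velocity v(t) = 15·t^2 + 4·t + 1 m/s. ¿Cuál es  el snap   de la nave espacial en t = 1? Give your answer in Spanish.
Partiendo de la velocidad v(t) = 15·t^2 + 4·t + 1, tomamos 3 derivadas. Derivando la velocidad, obtenemos la aceleración: a(t) = 30·t + 4. Tomando d/dt de a(t), encontramos j(t) = 30. Tomando d/dt de j(t), encontramos s(t) = 0. Usando s(t) = 0 y sustituyendo t = 1, encontramos s = 0.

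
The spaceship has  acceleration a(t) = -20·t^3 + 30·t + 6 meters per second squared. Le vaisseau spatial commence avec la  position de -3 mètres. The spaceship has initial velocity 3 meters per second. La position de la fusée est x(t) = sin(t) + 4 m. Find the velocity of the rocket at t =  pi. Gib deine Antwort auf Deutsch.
Ausgehend von der Position x(t) = sin(t) + 4, nehmen wir 1 Ableitung. Durch Ableiten von der Position erhalten wir die Geschwindigkeit: v(t) = cos(t). Aus der Gleichung für die Geschwindigkeit v(t) = cos(t), setzen wir t = pi ein und erhalten v = -1.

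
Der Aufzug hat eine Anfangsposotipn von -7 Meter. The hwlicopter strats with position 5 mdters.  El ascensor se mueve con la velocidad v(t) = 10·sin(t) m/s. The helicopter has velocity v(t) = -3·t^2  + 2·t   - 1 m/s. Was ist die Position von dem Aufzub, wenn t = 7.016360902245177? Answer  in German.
Ausgehend von der Geschwindigkeit v(t) = 10·sin(t), nehmen wir 1 Integral. Die Stammfunktion von der Geschwindigkeit, mit x(0) = -7, ergibt die Position: x(t) = 3 - 10·cos(t). Wir haben die Position x(t) = 3 - 10·cos(t). Durch Einsetzen von t = 7.016360902245177: x(7.016360902245177) = -4.43052940665151.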